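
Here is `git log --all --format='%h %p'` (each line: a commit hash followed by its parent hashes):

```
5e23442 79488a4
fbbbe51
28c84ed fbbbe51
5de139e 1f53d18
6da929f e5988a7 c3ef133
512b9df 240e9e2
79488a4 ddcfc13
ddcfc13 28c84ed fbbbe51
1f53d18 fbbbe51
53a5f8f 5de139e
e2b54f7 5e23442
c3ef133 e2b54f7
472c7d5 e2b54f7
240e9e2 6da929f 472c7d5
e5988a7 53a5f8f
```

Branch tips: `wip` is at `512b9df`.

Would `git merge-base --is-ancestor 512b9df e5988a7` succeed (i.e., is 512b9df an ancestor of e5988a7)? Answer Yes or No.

No

Ancestors of e5988a7: {1f53d18, 53a5f8f, 5de139e, e5988a7, fbbbe51}.
512b9df is not in that set, so it is not an ancestor of e5988a7.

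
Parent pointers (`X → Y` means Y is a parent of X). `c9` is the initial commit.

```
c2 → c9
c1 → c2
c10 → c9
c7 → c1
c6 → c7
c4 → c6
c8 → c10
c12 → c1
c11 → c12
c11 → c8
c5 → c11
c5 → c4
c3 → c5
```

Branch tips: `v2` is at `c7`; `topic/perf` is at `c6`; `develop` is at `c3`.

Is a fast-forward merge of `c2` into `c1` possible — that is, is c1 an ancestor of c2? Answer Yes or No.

No

A fast-forward from c1 to c2 is possible iff c1 is an ancestor of c2.
Ancestors of c2: {c2, c9}.
c1 is not among them, so fast-forward is not possible.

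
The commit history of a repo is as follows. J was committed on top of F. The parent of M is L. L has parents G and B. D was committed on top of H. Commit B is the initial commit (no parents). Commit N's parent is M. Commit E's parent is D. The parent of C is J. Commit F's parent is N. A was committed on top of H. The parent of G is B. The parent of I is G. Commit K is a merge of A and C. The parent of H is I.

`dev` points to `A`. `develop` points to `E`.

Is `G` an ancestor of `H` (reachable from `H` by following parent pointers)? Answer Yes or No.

Ancestors of H (commits reachable by following parents): {B, G, H, I}.
G is in that set, so it is an ancestor of H.

Yes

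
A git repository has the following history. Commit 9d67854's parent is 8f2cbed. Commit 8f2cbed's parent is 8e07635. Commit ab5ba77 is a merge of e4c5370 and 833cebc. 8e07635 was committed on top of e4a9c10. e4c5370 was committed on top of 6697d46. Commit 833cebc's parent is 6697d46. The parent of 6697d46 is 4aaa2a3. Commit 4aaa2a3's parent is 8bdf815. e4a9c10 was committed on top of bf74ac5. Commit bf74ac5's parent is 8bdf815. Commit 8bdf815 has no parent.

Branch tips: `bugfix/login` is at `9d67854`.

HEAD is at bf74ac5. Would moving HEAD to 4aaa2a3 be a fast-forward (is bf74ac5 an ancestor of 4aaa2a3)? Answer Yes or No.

A fast-forward from bf74ac5 to 4aaa2a3 is possible iff bf74ac5 is an ancestor of 4aaa2a3.
Ancestors of 4aaa2a3: {4aaa2a3, 8bdf815}.
bf74ac5 is not among them, so fast-forward is not possible.

No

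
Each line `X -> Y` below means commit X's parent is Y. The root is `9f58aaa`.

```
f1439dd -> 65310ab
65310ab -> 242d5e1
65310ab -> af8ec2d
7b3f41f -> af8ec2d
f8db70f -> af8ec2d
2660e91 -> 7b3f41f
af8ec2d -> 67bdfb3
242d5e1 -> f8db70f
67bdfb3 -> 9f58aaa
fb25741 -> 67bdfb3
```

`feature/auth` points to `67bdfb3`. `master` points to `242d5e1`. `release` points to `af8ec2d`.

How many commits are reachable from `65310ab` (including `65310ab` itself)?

6

Walking parent pointers from 65310ab: reachable set = {242d5e1, 65310ab, 67bdfb3, 9f58aaa, af8ec2d, f8db70f}.
That is 6 commits.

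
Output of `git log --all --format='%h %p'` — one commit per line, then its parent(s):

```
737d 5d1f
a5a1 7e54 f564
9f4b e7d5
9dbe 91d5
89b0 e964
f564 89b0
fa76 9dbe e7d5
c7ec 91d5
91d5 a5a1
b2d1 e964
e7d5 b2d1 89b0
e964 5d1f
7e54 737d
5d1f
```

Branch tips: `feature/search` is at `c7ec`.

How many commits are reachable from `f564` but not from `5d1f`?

Reachable from f564: {5d1f, 89b0, e964, f564}.
Reachable from 5d1f: {5d1f}.
In f564's history but not 5d1f's: {89b0, e964, f564} — 3 commits.

3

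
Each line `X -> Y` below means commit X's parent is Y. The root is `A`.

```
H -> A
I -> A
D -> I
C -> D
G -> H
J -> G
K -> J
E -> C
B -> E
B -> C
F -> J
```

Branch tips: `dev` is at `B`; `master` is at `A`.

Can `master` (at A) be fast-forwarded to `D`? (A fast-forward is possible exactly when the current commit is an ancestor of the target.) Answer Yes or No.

Yes

A fast-forward from A to D is possible iff A is an ancestor of D.
Ancestors of D: {A, D, I}.
A is among them, so fast-forward is possible.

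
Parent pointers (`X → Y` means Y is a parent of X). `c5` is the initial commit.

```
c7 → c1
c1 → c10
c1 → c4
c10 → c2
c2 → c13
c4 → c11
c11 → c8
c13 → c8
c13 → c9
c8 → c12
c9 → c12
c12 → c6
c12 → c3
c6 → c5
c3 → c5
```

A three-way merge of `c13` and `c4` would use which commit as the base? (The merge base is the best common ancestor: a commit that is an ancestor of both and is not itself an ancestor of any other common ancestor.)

Ancestors of c13: {c12, c13, c3, c5, c6, c8, c9}.
Ancestors of c4: {c11, c12, c3, c4, c5, c6, c8}.
Common ancestors: {c12, c3, c5, c6, c8}.
Among these, c8 is not an ancestor of any other common ancestor — it is the merge base.

c8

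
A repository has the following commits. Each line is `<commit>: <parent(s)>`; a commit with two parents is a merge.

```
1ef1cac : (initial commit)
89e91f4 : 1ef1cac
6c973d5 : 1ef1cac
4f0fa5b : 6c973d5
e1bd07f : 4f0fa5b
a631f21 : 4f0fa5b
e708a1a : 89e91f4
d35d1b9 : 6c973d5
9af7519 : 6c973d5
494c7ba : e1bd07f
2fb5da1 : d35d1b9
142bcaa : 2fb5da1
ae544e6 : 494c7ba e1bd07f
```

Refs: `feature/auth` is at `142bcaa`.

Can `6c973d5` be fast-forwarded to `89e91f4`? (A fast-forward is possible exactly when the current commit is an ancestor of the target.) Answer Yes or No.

No

A fast-forward from 6c973d5 to 89e91f4 is possible iff 6c973d5 is an ancestor of 89e91f4.
Ancestors of 89e91f4: {1ef1cac, 89e91f4}.
6c973d5 is not among them, so fast-forward is not possible.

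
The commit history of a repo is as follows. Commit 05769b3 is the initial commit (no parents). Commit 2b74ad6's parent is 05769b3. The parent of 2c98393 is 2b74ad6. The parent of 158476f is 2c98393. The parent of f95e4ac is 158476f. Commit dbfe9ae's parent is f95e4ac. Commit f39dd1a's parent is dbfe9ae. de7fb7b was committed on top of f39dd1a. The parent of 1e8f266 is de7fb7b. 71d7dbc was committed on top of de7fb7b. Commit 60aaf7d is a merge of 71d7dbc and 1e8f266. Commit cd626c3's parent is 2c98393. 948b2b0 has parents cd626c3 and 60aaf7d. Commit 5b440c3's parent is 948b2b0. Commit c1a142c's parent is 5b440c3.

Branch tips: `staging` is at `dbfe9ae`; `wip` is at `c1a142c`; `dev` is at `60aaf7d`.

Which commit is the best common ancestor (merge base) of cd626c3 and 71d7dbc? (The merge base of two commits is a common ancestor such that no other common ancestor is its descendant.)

2c98393

Ancestors of cd626c3: {05769b3, 2b74ad6, 2c98393, cd626c3}.
Ancestors of 71d7dbc: {05769b3, 158476f, 2b74ad6, 2c98393, 71d7dbc, dbfe9ae, de7fb7b, f39dd1a, f95e4ac}.
Common ancestors: {05769b3, 2b74ad6, 2c98393}.
Among these, 2c98393 is not an ancestor of any other common ancestor — it is the merge base.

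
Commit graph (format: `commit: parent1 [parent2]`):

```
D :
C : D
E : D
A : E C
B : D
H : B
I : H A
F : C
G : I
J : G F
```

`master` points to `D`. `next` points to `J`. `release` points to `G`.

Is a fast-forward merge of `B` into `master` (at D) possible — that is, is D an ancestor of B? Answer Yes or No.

Yes

A fast-forward from D to B is possible iff D is an ancestor of B.
Ancestors of B: {B, D}.
D is among them, so fast-forward is possible.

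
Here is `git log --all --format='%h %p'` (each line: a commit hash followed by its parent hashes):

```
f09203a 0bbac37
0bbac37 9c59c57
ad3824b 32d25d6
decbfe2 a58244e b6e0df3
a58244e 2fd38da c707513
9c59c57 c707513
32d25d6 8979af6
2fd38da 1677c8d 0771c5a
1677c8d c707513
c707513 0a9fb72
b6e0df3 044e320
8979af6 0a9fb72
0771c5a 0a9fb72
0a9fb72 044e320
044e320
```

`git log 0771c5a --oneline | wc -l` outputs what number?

Walking parent pointers from 0771c5a: reachable set = {044e320, 0771c5a, 0a9fb72}.
That is 3 commits.

3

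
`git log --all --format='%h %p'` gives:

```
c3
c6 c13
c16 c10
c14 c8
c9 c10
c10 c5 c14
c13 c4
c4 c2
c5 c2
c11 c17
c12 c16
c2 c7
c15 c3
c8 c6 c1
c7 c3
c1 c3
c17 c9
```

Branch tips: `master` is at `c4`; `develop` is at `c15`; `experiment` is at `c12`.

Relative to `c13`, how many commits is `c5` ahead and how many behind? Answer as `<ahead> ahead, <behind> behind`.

1 ahead, 2 behind

Reachable from c5: {c2, c3, c5, c7}.
Reachable from c13: {c13, c2, c3, c4, c7}.
Only in c5's history (ahead): {c5} — 1.
Only in c13's history (behind): {c13, c4} — 2.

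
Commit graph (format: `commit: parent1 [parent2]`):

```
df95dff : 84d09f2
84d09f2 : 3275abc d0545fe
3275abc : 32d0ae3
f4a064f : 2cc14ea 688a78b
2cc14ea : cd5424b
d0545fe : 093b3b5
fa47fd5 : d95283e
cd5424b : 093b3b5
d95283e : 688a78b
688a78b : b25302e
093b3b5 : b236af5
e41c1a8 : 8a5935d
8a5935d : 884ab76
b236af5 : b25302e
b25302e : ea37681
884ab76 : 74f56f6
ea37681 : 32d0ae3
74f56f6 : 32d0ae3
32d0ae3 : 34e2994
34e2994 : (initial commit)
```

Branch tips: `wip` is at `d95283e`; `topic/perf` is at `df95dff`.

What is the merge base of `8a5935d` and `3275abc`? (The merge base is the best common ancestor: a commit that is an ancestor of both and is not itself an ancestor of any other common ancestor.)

Ancestors of 8a5935d: {32d0ae3, 34e2994, 74f56f6, 884ab76, 8a5935d}.
Ancestors of 3275abc: {3275abc, 32d0ae3, 34e2994}.
Common ancestors: {32d0ae3, 34e2994}.
Among these, 32d0ae3 is not an ancestor of any other common ancestor — it is the merge base.

32d0ae3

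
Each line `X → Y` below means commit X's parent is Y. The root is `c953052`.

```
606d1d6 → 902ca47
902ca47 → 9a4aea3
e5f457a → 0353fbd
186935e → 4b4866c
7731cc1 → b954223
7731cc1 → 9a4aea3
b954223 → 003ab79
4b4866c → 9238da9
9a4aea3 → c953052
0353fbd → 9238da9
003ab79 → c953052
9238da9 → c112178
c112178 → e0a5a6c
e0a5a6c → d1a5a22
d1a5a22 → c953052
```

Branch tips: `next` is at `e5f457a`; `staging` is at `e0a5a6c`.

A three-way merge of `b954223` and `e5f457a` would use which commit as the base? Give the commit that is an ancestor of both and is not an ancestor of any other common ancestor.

Ancestors of b954223: {003ab79, b954223, c953052}.
Ancestors of e5f457a: {0353fbd, 9238da9, c112178, c953052, d1a5a22, e0a5a6c, e5f457a}.
Common ancestors: {c953052}.
The only common ancestor is c953052, so it is the merge base.

c953052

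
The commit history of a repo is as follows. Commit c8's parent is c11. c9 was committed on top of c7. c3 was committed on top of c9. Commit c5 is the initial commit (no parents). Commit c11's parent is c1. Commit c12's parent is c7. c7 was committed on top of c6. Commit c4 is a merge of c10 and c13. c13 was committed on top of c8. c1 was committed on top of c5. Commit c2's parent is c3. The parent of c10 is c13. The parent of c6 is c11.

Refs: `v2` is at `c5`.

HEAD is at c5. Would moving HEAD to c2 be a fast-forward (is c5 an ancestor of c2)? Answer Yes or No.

A fast-forward from c5 to c2 is possible iff c5 is an ancestor of c2.
Ancestors of c2: {c1, c11, c2, c3, c5, c6, c7, c9}.
c5 is among them, so fast-forward is possible.

Yes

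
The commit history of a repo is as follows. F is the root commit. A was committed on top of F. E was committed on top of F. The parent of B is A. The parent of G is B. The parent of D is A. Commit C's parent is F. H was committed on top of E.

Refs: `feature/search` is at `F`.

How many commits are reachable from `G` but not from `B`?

1

Reachable from G: {A, B, F, G}.
Reachable from B: {A, B, F}.
In G's history but not B's: {G} — 1 commit.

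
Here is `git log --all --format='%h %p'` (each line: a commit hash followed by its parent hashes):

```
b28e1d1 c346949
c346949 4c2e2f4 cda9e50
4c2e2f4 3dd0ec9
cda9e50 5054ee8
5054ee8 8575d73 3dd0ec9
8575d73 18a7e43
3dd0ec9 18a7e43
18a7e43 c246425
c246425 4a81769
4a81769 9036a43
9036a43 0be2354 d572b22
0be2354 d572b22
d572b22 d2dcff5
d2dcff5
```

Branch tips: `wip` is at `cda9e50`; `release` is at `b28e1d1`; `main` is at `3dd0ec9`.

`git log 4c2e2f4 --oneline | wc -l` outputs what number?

9

Walking parent pointers from 4c2e2f4: reachable set = {0be2354, 18a7e43, 3dd0ec9, 4a81769, 4c2e2f4, 9036a43, c246425, d2dcff5, d572b22}.
That is 9 commits.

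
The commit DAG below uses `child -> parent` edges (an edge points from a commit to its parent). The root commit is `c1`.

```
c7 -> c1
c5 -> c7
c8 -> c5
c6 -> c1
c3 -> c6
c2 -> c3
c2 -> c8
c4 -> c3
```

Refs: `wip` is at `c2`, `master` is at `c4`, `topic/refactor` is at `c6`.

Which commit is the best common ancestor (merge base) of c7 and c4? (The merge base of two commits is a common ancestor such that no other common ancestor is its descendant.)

Ancestors of c7: {c1, c7}.
Ancestors of c4: {c1, c3, c4, c6}.
Common ancestors: {c1}.
The only common ancestor is c1, so it is the merge base.

c1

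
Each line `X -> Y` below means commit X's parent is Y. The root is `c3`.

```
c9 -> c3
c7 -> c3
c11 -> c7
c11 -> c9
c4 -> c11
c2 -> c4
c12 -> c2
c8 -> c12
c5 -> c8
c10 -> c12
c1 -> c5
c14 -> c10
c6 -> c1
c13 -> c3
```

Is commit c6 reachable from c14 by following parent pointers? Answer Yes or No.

Ancestors of c14: {c10, c11, c12, c14, c2, c3, c4, c7, c9}.
c6 is not in that set, so it is not an ancestor of c14.

No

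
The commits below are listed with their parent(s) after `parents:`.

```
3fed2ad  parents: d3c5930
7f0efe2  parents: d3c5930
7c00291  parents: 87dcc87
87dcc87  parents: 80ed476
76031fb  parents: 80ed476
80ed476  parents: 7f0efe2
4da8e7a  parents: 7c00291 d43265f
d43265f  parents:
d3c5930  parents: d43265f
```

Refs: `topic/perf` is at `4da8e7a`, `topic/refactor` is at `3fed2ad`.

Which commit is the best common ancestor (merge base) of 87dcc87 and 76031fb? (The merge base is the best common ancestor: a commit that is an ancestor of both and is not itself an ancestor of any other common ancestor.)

Ancestors of 87dcc87: {7f0efe2, 80ed476, 87dcc87, d3c5930, d43265f}.
Ancestors of 76031fb: {76031fb, 7f0efe2, 80ed476, d3c5930, d43265f}.
Common ancestors: {7f0efe2, 80ed476, d3c5930, d43265f}.
Among these, 80ed476 is not an ancestor of any other common ancestor — it is the merge base.

80ed476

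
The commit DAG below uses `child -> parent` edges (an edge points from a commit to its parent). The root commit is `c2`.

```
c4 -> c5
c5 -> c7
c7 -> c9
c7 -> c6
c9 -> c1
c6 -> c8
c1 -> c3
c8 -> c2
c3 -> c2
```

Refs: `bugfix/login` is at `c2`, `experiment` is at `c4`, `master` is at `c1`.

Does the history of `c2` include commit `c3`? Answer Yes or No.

Ancestors of c2: {c2}.
c3 is not in that set, so it is not an ancestor of c2.

No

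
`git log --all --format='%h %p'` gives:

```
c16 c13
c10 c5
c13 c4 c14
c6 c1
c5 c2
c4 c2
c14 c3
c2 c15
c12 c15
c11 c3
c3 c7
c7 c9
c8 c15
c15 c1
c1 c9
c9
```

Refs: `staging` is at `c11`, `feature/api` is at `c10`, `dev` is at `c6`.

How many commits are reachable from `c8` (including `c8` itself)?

4

Walking parent pointers from c8: reachable set = {c1, c15, c8, c9}.
That is 4 commits.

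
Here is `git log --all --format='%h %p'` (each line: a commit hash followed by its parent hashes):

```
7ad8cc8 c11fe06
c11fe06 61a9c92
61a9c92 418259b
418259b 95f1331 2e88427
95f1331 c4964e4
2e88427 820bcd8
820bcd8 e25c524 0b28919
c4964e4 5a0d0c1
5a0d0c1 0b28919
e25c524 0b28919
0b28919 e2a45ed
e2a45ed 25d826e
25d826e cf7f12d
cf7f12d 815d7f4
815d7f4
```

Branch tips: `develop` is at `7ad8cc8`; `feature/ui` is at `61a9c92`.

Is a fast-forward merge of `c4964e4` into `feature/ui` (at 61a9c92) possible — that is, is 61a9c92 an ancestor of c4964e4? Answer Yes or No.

No

A fast-forward from 61a9c92 to c4964e4 is possible iff 61a9c92 is an ancestor of c4964e4.
Ancestors of c4964e4: {0b28919, 25d826e, 5a0d0c1, 815d7f4, c4964e4, cf7f12d, e2a45ed}.
61a9c92 is not among them, so fast-forward is not possible.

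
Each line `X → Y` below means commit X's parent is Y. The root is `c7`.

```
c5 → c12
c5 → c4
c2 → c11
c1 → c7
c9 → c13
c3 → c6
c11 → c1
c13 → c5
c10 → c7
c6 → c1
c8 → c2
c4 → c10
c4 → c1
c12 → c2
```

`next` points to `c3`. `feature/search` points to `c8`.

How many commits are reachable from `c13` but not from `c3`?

7

Reachable from c13: {c1, c10, c11, c12, c13, c2, c4, c5, c7}.
Reachable from c3: {c1, c3, c6, c7}.
In c13's history but not c3's: {c10, c11, c12, c13, c2, c4, c5} — 7 commits.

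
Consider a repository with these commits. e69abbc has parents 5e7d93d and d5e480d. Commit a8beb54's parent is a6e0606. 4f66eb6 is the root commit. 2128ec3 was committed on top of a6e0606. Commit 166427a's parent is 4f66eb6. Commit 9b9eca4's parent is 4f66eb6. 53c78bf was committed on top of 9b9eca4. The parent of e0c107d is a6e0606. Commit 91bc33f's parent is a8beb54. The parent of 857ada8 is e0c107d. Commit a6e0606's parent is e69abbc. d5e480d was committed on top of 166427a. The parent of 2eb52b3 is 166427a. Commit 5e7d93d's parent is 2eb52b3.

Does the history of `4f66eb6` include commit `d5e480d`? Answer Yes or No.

No

Ancestors of 4f66eb6: {4f66eb6}.
d5e480d is not in that set, so it is not an ancestor of 4f66eb6.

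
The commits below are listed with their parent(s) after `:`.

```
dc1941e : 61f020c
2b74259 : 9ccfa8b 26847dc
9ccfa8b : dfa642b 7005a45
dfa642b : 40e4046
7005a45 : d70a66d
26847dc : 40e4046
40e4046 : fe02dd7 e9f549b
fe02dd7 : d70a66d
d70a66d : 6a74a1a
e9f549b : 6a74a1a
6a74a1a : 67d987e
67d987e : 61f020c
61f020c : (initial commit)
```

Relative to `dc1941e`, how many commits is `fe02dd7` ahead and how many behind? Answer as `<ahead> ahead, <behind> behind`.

Reachable from fe02dd7: {61f020c, 67d987e, 6a74a1a, d70a66d, fe02dd7}.
Reachable from dc1941e: {61f020c, dc1941e}.
Only in fe02dd7's history (ahead): {67d987e, 6a74a1a, d70a66d, fe02dd7} — 4.
Only in dc1941e's history (behind): {dc1941e} — 1.

4 ahead, 1 behind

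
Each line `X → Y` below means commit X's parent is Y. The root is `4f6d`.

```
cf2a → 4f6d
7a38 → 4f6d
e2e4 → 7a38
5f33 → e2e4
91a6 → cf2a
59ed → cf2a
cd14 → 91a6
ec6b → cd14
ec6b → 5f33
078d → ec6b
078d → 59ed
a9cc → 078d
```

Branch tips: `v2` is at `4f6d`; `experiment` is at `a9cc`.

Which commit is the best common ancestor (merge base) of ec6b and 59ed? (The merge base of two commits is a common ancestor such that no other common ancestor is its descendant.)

cf2a

Ancestors of ec6b: {4f6d, 5f33, 7a38, 91a6, cd14, cf2a, e2e4, ec6b}.
Ancestors of 59ed: {4f6d, 59ed, cf2a}.
Common ancestors: {4f6d, cf2a}.
Among these, cf2a is not an ancestor of any other common ancestor — it is the merge base.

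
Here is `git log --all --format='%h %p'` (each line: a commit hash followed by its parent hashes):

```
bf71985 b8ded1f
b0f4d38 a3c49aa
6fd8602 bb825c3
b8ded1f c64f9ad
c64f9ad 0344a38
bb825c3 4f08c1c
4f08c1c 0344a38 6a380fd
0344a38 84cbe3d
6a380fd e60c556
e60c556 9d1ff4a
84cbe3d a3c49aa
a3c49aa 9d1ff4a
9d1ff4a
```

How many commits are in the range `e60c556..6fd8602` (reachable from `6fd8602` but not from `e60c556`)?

7

Reachable from 6fd8602: {0344a38, 4f08c1c, 6a380fd, 6fd8602, 84cbe3d, 9d1ff4a, a3c49aa, bb825c3, e60c556}.
Reachable from e60c556: {9d1ff4a, e60c556}.
In 6fd8602's history but not e60c556's: {0344a38, 4f08c1c, 6a380fd, 6fd8602, 84cbe3d, a3c49aa, bb825c3} — 7 commits.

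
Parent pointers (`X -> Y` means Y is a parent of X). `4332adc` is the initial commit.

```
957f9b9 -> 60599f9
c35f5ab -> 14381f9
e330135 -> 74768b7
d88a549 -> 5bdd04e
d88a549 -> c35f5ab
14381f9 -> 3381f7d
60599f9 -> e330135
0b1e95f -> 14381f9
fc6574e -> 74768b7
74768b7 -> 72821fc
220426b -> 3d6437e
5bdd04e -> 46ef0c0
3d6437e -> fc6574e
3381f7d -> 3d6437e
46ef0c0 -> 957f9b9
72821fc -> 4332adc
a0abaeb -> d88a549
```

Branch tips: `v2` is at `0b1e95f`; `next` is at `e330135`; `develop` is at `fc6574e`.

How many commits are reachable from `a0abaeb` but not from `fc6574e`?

11

Reachable from a0abaeb: {14381f9, 3381f7d, 3d6437e, 4332adc, 46ef0c0, 5bdd04e, 60599f9, 72821fc, 74768b7, 957f9b9, a0abaeb, c35f5ab, d88a549, e330135, fc6574e}.
Reachable from fc6574e: {4332adc, 72821fc, 74768b7, fc6574e}.
In a0abaeb's history but not fc6574e's: {14381f9, 3381f7d, 3d6437e, 46ef0c0, 5bdd04e, 60599f9, 957f9b9, a0abaeb, c35f5ab, d88a549, e330135} — 11 commits.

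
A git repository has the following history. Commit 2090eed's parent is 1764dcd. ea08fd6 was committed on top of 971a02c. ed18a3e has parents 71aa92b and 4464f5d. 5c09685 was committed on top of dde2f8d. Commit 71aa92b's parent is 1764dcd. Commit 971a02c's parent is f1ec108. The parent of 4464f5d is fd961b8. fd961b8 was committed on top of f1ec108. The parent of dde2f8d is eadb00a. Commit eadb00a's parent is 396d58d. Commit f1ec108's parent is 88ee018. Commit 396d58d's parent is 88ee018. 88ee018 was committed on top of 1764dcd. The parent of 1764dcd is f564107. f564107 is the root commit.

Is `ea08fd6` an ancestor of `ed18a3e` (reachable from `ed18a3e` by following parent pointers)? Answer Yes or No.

Ancestors of ed18a3e: {1764dcd, 4464f5d, 71aa92b, 88ee018, ed18a3e, f1ec108, f564107, fd961b8}.
ea08fd6 is not in that set, so it is not an ancestor of ed18a3e.

No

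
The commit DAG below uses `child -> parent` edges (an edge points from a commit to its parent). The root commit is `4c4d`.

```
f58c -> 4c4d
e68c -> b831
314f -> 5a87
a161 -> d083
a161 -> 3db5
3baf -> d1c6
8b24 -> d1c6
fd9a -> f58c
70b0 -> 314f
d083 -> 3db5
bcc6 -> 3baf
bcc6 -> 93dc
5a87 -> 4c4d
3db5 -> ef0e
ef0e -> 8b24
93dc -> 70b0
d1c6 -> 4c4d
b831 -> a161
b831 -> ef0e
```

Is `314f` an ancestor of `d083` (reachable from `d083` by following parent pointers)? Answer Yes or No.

Ancestors of d083: {3db5, 4c4d, 8b24, d083, d1c6, ef0e}.
314f is not in that set, so it is not an ancestor of d083.

No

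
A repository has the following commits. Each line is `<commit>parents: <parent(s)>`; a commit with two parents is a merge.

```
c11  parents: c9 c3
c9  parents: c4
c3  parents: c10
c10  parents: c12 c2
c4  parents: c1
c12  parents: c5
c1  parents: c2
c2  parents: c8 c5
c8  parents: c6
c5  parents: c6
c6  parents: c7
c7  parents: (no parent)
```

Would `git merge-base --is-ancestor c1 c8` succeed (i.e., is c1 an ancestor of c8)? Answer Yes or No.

Ancestors of c8: {c6, c7, c8}.
c1 is not in that set, so it is not an ancestor of c8.

No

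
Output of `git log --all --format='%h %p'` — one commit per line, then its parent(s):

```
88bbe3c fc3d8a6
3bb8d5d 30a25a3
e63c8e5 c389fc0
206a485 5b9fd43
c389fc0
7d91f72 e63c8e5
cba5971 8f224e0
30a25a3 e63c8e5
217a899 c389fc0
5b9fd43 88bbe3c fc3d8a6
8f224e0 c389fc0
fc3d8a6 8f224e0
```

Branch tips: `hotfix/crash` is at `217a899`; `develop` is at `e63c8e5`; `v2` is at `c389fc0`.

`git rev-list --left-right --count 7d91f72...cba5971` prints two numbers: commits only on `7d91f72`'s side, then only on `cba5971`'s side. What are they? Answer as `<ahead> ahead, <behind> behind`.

Reachable from 7d91f72: {7d91f72, c389fc0, e63c8e5}.
Reachable from cba5971: {8f224e0, c389fc0, cba5971}.
Only in 7d91f72's history (ahead): {7d91f72, e63c8e5} — 2.
Only in cba5971's history (behind): {8f224e0, cba5971} — 2.

2 ahead, 2 behind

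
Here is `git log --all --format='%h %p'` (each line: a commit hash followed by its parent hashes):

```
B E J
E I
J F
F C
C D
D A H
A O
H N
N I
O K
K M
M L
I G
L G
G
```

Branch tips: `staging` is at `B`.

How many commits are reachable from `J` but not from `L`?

11

Reachable from J: {A, C, D, F, G, H, I, J, K, L, M, N, O}.
Reachable from L: {G, L}.
In J's history but not L's: {A, C, D, F, H, I, J, K, M, N, O} — 11 commits.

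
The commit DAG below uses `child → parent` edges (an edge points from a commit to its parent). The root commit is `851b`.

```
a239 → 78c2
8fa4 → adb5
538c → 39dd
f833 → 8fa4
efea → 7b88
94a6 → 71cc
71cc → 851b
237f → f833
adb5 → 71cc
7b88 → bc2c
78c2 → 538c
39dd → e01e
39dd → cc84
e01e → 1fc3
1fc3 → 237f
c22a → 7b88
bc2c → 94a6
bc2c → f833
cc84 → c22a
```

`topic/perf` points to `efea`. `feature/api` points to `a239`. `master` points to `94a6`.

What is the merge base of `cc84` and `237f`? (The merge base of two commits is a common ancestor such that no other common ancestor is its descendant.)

Ancestors of cc84: {71cc, 7b88, 851b, 8fa4, 94a6, adb5, bc2c, c22a, cc84, f833}.
Ancestors of 237f: {237f, 71cc, 851b, 8fa4, adb5, f833}.
Common ancestors: {71cc, 851b, 8fa4, adb5, f833}.
Among these, f833 is not an ancestor of any other common ancestor — it is the merge base.

f833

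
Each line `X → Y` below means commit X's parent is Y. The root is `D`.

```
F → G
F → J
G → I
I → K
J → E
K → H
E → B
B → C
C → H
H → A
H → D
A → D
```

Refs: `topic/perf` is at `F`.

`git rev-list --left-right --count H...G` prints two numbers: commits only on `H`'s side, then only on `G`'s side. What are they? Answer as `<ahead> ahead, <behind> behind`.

0 ahead, 3 behind

Reachable from H: {A, D, H}.
Reachable from G: {A, D, G, H, I, K}.
Only in H's history (ahead): {} — 0.
Only in G's history (behind): {G, I, K} — 3.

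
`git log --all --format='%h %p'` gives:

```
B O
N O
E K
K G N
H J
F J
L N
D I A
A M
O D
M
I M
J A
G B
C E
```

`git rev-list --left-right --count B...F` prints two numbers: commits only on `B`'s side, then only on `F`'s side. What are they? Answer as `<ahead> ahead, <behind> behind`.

4 ahead, 2 behind

Reachable from B: {A, B, D, I, M, O}.
Reachable from F: {A, F, J, M}.
Only in B's history (ahead): {B, D, I, O} — 4.
Only in F's history (behind): {F, J} — 2.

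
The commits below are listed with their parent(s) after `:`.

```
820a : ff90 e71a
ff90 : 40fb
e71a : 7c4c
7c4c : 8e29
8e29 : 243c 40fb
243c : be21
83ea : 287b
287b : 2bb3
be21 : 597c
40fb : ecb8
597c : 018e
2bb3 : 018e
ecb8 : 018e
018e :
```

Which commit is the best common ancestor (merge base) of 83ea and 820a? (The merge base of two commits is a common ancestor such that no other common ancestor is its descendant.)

Ancestors of 83ea: {018e, 287b, 2bb3, 83ea}.
Ancestors of 820a: {018e, 243c, 40fb, 597c, 7c4c, 820a, 8e29, be21, e71a, ecb8, ff90}.
Common ancestors: {018e}.
The only common ancestor is 018e, so it is the merge base.

018e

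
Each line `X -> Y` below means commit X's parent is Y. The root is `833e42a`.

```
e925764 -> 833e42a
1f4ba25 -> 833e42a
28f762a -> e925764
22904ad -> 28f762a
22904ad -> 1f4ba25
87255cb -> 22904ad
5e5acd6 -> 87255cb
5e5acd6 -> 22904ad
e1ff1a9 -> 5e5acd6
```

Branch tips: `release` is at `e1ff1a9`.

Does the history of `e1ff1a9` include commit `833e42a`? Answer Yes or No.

Yes

Ancestors of e1ff1a9 (commits reachable by following parents): {1f4ba25, 22904ad, 28f762a, 5e5acd6, 833e42a, 87255cb, e1ff1a9, e925764}.
833e42a is in that set, so it is an ancestor of e1ff1a9.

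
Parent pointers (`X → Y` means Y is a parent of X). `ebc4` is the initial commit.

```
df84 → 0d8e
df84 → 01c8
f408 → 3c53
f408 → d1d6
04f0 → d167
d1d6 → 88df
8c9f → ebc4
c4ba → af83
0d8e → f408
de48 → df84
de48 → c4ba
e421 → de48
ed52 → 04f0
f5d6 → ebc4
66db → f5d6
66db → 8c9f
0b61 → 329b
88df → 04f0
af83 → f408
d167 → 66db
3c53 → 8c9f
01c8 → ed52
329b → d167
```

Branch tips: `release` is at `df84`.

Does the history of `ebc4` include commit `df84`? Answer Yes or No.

Ancestors of ebc4: {ebc4}.
df84 is not in that set, so it is not an ancestor of ebc4.

No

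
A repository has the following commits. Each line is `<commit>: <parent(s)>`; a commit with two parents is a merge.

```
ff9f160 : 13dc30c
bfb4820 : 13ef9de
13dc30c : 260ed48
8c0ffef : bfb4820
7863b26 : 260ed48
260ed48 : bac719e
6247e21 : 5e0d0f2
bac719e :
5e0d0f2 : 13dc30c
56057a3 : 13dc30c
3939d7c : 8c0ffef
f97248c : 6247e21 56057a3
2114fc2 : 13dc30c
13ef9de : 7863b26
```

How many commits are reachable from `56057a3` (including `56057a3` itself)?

4

Walking parent pointers from 56057a3: reachable set = {13dc30c, 260ed48, 56057a3, bac719e}.
That is 4 commits.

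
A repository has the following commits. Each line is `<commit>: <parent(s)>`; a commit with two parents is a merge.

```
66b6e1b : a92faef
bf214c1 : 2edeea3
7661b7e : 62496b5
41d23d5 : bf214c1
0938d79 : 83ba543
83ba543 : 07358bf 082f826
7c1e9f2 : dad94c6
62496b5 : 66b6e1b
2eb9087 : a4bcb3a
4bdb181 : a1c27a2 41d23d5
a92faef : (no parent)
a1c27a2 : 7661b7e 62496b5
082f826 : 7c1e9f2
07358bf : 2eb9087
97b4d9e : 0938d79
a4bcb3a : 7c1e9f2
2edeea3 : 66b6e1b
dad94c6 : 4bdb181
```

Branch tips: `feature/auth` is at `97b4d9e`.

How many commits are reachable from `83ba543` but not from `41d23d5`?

Reachable from 83ba543: {07358bf, 082f826, 2eb9087, 2edeea3, 41d23d5, 4bdb181, 62496b5, 66b6e1b, 7661b7e, 7c1e9f2, 83ba543, a1c27a2, a4bcb3a, a92faef, bf214c1, dad94c6}.
Reachable from 41d23d5: {2edeea3, 41d23d5, 66b6e1b, a92faef, bf214c1}.
In 83ba543's history but not 41d23d5's: {07358bf, 082f826, 2eb9087, 4bdb181, 62496b5, 7661b7e, 7c1e9f2, 83ba543, a1c27a2, a4bcb3a, dad94c6} — 11 commits.

11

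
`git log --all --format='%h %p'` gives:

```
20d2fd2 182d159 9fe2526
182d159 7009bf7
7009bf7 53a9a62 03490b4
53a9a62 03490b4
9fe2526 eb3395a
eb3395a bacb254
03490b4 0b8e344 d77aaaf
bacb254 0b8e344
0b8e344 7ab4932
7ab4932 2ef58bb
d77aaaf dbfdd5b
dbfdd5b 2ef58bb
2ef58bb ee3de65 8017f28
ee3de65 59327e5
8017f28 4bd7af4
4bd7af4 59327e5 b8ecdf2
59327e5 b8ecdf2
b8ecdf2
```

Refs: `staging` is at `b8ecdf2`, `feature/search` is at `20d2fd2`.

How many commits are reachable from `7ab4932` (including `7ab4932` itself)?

Walking parent pointers from 7ab4932: reachable set = {2ef58bb, 4bd7af4, 59327e5, 7ab4932, 8017f28, b8ecdf2, ee3de65}.
That is 7 commits.

7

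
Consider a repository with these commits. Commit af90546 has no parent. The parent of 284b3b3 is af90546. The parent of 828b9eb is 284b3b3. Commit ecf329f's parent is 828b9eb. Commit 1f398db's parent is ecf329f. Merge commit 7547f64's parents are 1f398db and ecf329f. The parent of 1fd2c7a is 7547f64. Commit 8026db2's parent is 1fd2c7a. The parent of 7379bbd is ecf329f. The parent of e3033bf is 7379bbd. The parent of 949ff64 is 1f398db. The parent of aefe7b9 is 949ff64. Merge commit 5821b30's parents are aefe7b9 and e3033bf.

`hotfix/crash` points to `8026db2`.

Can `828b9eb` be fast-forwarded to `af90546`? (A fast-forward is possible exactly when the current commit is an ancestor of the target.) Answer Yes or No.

No

A fast-forward from 828b9eb to af90546 is possible iff 828b9eb is an ancestor of af90546.
Ancestors of af90546: {af90546}.
828b9eb is not among them, so fast-forward is not possible.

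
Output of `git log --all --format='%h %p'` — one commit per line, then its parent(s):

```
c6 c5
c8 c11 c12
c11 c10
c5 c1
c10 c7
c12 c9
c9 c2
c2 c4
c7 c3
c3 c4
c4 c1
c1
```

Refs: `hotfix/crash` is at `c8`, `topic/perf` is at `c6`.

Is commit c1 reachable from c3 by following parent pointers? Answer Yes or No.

Ancestors of c3 (commits reachable by following parents): {c1, c3, c4}.
c1 is in that set, so it is an ancestor of c3.

Yes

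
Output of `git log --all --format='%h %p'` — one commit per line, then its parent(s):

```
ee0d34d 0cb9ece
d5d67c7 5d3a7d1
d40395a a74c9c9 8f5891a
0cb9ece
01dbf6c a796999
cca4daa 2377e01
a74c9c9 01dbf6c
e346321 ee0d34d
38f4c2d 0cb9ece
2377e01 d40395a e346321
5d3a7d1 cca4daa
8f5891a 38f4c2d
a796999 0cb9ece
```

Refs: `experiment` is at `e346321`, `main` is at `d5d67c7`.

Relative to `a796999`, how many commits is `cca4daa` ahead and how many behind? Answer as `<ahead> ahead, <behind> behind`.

Reachable from cca4daa: {01dbf6c, 0cb9ece, 2377e01, 38f4c2d, 8f5891a, a74c9c9, a796999, cca4daa, d40395a, e346321, ee0d34d}.
Reachable from a796999: {0cb9ece, a796999}.
Only in cca4daa's history (ahead): {01dbf6c, 2377e01, 38f4c2d, 8f5891a, a74c9c9, cca4daa, d40395a, e346321, ee0d34d} — 9.
Only in a796999's history (behind): {} — 0.

9 ahead, 0 behind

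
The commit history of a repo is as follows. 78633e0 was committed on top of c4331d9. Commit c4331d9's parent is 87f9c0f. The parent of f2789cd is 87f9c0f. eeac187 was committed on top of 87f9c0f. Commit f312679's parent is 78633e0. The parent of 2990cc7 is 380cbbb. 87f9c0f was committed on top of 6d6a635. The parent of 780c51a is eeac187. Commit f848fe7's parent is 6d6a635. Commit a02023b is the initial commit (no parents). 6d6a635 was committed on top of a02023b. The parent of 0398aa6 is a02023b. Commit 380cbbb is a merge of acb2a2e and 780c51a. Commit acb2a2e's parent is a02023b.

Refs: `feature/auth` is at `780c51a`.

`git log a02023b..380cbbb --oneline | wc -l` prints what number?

6

Reachable from 380cbbb: {380cbbb, 6d6a635, 780c51a, 87f9c0f, a02023b, acb2a2e, eeac187}.
Reachable from a02023b: {a02023b}.
In 380cbbb's history but not a02023b's: {380cbbb, 6d6a635, 780c51a, 87f9c0f, acb2a2e, eeac187} — 6 commits.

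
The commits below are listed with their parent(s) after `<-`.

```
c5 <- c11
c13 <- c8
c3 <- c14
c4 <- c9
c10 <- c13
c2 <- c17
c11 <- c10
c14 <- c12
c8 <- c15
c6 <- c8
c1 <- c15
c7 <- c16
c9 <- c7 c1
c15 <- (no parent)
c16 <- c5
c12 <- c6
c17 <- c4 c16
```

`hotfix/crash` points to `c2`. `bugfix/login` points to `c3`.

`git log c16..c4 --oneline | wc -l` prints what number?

Reachable from c4: {c1, c10, c11, c13, c15, c16, c4, c5, c7, c8, c9}.
Reachable from c16: {c10, c11, c13, c15, c16, c5, c8}.
In c4's history but not c16's: {c1, c4, c7, c9} — 4 commits.

4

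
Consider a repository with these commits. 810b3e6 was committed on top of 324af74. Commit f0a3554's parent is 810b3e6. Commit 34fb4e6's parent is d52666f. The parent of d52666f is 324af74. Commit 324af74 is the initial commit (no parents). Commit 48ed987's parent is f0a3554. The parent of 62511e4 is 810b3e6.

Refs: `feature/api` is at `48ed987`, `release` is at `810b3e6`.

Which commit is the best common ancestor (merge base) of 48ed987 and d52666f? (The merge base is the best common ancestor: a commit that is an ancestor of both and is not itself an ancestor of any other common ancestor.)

Ancestors of 48ed987: {324af74, 48ed987, 810b3e6, f0a3554}.
Ancestors of d52666f: {324af74, d52666f}.
Common ancestors: {324af74}.
The only common ancestor is 324af74, so it is the merge base.

324af74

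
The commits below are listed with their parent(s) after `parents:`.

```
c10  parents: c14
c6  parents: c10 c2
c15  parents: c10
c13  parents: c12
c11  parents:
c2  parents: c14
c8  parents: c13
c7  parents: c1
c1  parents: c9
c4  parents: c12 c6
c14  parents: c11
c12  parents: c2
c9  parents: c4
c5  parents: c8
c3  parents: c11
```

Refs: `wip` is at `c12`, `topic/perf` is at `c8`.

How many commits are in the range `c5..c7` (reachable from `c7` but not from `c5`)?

Reachable from c7: {c1, c10, c11, c12, c14, c2, c4, c6, c7, c9}.
Reachable from c5: {c11, c12, c13, c14, c2, c5, c8}.
In c7's history but not c5's: {c1, c10, c4, c6, c7, c9} — 6 commits.

6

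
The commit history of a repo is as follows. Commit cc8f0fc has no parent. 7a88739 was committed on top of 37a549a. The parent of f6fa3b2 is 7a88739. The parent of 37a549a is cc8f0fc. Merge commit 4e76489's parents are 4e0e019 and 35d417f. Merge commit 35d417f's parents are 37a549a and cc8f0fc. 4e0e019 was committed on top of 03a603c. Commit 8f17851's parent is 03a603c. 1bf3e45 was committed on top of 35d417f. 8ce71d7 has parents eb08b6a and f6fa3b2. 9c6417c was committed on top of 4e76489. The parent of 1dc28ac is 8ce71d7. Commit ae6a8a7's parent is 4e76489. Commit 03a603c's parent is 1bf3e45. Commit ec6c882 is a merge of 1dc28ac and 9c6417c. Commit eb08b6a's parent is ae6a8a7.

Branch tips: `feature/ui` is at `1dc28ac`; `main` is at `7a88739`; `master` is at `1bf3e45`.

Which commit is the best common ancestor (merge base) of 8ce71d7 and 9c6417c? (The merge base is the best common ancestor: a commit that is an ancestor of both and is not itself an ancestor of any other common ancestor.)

Ancestors of 8ce71d7: {03a603c, 1bf3e45, 35d417f, 37a549a, 4e0e019, 4e76489, 7a88739, 8ce71d7, ae6a8a7, cc8f0fc, eb08b6a, f6fa3b2}.
Ancestors of 9c6417c: {03a603c, 1bf3e45, 35d417f, 37a549a, 4e0e019, 4e76489, 9c6417c, cc8f0fc}.
Common ancestors: {03a603c, 1bf3e45, 35d417f, 37a549a, 4e0e019, 4e76489, cc8f0fc}.
Among these, 4e76489 is not an ancestor of any other common ancestor — it is the merge base.

4e76489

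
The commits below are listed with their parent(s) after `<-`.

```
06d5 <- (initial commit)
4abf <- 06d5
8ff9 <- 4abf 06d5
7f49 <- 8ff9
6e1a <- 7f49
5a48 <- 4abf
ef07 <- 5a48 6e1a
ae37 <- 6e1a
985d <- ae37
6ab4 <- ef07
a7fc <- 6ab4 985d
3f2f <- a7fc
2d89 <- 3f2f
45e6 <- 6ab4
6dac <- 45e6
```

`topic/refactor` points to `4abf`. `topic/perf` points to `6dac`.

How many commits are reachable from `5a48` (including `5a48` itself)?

3

Walking parent pointers from 5a48: reachable set = {06d5, 4abf, 5a48}.
That is 3 commits.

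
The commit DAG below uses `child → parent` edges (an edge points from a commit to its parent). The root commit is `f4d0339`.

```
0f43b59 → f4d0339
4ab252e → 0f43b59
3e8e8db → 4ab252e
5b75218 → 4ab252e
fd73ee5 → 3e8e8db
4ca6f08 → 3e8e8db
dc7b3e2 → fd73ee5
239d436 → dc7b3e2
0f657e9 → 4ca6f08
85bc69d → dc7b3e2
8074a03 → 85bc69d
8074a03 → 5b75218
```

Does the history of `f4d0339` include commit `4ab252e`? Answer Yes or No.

No

Ancestors of f4d0339: {f4d0339}.
4ab252e is not in that set, so it is not an ancestor of f4d0339.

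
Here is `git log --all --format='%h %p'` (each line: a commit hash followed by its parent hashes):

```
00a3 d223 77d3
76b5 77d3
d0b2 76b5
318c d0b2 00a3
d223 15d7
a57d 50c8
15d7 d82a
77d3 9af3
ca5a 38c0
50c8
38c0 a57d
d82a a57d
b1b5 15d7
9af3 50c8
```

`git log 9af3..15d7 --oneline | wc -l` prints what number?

Reachable from 15d7: {15d7, 50c8, a57d, d82a}.
Reachable from 9af3: {50c8, 9af3}.
In 15d7's history but not 9af3's: {15d7, a57d, d82a} — 3 commits.

3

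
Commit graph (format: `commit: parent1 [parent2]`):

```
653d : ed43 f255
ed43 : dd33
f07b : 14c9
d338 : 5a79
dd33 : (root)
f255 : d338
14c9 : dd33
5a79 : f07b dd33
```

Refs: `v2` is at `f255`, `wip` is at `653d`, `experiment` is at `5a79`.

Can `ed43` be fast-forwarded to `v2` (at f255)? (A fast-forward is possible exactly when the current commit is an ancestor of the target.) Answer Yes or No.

No

A fast-forward from ed43 to f255 is possible iff ed43 is an ancestor of f255.
Ancestors of f255: {14c9, 5a79, d338, dd33, f07b, f255}.
ed43 is not among them, so fast-forward is not possible.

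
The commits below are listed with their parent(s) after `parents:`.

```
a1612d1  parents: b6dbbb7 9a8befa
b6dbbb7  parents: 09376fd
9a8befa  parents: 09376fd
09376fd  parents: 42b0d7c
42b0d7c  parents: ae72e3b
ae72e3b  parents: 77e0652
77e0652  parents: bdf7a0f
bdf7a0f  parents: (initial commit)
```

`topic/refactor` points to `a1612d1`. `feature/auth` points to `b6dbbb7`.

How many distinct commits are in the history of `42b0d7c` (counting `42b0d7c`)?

Walking parent pointers from 42b0d7c: reachable set = {42b0d7c, 77e0652, ae72e3b, bdf7a0f}.
That is 4 commits.

4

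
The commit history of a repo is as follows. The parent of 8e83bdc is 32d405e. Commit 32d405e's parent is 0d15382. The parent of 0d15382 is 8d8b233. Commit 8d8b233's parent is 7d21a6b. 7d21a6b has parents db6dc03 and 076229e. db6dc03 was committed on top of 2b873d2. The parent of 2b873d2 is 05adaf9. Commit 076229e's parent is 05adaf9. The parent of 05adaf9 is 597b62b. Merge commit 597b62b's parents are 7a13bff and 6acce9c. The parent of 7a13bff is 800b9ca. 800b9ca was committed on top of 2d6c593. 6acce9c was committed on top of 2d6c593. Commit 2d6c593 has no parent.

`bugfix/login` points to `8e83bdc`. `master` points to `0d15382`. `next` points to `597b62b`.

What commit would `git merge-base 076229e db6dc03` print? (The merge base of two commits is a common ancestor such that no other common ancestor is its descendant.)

Ancestors of 076229e: {05adaf9, 076229e, 2d6c593, 597b62b, 6acce9c, 7a13bff, 800b9ca}.
Ancestors of db6dc03: {05adaf9, 2b873d2, 2d6c593, 597b62b, 6acce9c, 7a13bff, 800b9ca, db6dc03}.
Common ancestors: {05adaf9, 2d6c593, 597b62b, 6acce9c, 7a13bff, 800b9ca}.
Among these, 05adaf9 is not an ancestor of any other common ancestor — it is the merge base.

05adaf9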